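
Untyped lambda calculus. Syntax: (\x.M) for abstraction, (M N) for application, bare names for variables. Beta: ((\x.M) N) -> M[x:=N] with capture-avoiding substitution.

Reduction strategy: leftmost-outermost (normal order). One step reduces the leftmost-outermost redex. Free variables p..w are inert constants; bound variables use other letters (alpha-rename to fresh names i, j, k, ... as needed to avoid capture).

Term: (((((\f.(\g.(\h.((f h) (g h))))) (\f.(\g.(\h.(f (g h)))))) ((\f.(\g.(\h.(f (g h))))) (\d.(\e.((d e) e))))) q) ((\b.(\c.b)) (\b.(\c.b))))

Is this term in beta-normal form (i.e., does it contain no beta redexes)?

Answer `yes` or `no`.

Answer: no

Derivation:
Term: (((((\f.(\g.(\h.((f h) (g h))))) (\f.(\g.(\h.(f (g h)))))) ((\f.(\g.(\h.(f (g h))))) (\d.(\e.((d e) e))))) q) ((\b.(\c.b)) (\b.(\c.b))))
Found 3 beta redex(es).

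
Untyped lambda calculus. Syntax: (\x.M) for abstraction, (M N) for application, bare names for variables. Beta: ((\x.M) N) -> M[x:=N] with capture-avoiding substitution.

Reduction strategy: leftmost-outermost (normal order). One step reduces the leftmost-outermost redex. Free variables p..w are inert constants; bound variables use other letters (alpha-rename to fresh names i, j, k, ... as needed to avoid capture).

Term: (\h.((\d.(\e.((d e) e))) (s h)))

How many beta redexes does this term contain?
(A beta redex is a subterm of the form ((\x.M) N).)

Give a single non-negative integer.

Answer: 1

Derivation:
Term: (\h.((\d.(\e.((d e) e))) (s h)))
  Redex: ((\d.(\e.((d e) e))) (s h))
Total redexes: 1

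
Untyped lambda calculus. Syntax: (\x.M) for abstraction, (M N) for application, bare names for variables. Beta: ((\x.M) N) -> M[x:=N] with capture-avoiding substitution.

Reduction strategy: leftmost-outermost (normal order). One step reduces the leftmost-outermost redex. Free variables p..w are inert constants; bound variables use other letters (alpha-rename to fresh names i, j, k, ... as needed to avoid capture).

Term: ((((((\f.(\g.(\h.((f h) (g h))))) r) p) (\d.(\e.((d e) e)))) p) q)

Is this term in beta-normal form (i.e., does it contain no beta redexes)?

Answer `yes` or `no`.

Answer: no

Derivation:
Term: ((((((\f.(\g.(\h.((f h) (g h))))) r) p) (\d.(\e.((d e) e)))) p) q)
Found 1 beta redex(es).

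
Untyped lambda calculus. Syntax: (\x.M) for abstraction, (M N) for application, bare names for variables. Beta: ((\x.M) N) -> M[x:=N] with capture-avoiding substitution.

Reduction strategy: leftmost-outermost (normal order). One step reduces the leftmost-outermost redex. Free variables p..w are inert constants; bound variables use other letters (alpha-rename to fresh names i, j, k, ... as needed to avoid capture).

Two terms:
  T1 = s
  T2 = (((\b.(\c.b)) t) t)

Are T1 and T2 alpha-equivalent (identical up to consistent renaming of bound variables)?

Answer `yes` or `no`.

Answer: no

Derivation:
Term 1: s
Term 2: (((\b.(\c.b)) t) t)
Alpha-equivalence: compare structure up to binder renaming.
Result: False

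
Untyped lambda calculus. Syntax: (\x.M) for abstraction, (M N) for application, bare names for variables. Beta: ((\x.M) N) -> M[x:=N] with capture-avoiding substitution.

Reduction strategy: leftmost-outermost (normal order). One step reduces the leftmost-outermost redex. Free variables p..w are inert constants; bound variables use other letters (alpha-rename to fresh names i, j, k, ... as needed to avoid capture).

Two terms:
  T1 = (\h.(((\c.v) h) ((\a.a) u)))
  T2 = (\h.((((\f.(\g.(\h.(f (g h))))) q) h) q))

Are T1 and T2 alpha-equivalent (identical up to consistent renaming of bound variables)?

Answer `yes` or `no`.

Term 1: (\h.(((\c.v) h) ((\a.a) u)))
Term 2: (\h.((((\f.(\g.(\h.(f (g h))))) q) h) q))
Alpha-equivalence: compare structure up to binder renaming.
Result: False

Answer: no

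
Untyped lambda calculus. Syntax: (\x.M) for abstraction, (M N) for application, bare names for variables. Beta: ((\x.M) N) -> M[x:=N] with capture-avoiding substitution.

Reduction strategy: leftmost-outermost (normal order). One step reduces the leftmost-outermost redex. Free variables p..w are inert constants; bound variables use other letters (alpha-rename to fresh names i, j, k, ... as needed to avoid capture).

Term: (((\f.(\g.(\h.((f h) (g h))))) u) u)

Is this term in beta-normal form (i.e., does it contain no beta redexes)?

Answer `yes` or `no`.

Term: (((\f.(\g.(\h.((f h) (g h))))) u) u)
Found 1 beta redex(es).

Answer: no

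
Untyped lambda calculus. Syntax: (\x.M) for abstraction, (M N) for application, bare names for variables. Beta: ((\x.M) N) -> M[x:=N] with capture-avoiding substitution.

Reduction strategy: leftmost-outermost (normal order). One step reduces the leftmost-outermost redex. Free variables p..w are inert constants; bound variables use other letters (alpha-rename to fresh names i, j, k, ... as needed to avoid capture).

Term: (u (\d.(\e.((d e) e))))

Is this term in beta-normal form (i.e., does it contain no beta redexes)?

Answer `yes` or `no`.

Term: (u (\d.(\e.((d e) e))))
No beta redexes found.

Answer: yes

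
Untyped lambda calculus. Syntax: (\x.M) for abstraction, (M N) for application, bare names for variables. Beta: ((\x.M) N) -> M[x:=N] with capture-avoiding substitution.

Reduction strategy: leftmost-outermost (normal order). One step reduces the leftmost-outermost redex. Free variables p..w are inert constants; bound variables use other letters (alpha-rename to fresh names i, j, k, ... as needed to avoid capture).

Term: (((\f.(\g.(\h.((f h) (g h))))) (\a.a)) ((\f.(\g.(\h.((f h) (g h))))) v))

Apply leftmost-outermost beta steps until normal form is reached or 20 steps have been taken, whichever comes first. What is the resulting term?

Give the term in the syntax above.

Step 0: (((\f.(\g.(\h.((f h) (g h))))) (\a.a)) ((\f.(\g.(\h.((f h) (g h))))) v))
Step 1: ((\g.(\h.(((\a.a) h) (g h)))) ((\f.(\g.(\h.((f h) (g h))))) v))
Step 2: (\h.(((\a.a) h) (((\f.(\g.(\h.((f h) (g h))))) v) h)))
Step 3: (\h.(h (((\f.(\g.(\h.((f h) (g h))))) v) h)))
Step 4: (\h.(h ((\g.(\h.((v h) (g h)))) h)))
Step 5: (\h.(h (\i.((v i) (h i)))))

Answer: (\h.(h (\i.((v i) (h i)))))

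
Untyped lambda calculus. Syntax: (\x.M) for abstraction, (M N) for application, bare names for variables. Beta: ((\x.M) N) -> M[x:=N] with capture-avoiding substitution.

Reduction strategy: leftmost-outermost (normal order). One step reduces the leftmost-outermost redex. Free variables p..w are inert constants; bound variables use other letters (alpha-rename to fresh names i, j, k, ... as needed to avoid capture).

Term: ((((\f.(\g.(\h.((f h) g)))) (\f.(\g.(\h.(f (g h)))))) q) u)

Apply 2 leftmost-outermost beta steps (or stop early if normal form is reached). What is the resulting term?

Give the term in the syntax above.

Answer: ((\h.(((\f.(\g.(\h.(f (g h))))) h) q)) u)

Derivation:
Step 0: ((((\f.(\g.(\h.((f h) g)))) (\f.(\g.(\h.(f (g h)))))) q) u)
Step 1: (((\g.(\h.(((\f.(\g.(\h.(f (g h))))) h) g))) q) u)
Step 2: ((\h.(((\f.(\g.(\h.(f (g h))))) h) q)) u)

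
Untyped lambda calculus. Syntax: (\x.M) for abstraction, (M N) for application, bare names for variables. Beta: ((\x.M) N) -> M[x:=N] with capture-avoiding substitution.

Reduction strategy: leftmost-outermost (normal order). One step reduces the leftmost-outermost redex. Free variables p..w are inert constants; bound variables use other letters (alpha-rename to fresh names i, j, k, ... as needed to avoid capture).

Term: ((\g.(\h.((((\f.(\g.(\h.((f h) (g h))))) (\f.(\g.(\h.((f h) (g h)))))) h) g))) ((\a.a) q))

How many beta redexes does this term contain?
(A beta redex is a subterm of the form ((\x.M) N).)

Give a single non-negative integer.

Answer: 3

Derivation:
Term: ((\g.(\h.((((\f.(\g.(\h.((f h) (g h))))) (\f.(\g.(\h.((f h) (g h)))))) h) g))) ((\a.a) q))
  Redex: ((\g.(\h.((((\f.(\g.(\h.((f h) (g h))))) (\f.(\g.(\h.((f h) (g h)))))) h) g))) ((\a.a) q))
  Redex: ((\f.(\g.(\h.((f h) (g h))))) (\f.(\g.(\h.((f h) (g h))))))
  Redex: ((\a.a) q)
Total redexes: 3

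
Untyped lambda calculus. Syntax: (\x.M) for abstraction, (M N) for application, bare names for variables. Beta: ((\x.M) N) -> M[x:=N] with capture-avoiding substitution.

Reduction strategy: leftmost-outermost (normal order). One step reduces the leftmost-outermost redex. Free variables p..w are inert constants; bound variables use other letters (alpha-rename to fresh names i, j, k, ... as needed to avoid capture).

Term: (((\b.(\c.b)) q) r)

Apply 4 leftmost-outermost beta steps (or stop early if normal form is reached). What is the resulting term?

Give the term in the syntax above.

Step 0: (((\b.(\c.b)) q) r)
Step 1: ((\c.q) r)
Step 2: q
Step 3: (normal form reached)

Answer: q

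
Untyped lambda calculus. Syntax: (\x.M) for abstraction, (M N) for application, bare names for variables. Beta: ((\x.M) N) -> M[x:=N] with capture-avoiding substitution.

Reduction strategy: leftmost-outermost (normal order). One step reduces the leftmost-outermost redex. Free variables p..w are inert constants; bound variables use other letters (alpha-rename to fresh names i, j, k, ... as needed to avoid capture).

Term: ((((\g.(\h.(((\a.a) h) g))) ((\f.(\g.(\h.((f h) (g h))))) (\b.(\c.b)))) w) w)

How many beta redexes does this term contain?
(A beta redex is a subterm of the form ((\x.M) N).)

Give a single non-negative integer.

Term: ((((\g.(\h.(((\a.a) h) g))) ((\f.(\g.(\h.((f h) (g h))))) (\b.(\c.b)))) w) w)
  Redex: ((\g.(\h.(((\a.a) h) g))) ((\f.(\g.(\h.((f h) (g h))))) (\b.(\c.b))))
  Redex: ((\a.a) h)
  Redex: ((\f.(\g.(\h.((f h) (g h))))) (\b.(\c.b)))
Total redexes: 3

Answer: 3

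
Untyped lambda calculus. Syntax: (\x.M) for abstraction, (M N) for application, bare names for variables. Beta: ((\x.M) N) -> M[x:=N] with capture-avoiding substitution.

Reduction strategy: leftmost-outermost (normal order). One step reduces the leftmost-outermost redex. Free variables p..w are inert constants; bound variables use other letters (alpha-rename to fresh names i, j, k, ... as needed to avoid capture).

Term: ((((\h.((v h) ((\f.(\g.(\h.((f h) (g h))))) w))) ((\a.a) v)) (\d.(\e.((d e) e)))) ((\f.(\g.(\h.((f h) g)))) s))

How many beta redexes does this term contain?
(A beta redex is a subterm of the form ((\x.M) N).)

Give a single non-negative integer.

Answer: 4

Derivation:
Term: ((((\h.((v h) ((\f.(\g.(\h.((f h) (g h))))) w))) ((\a.a) v)) (\d.(\e.((d e) e)))) ((\f.(\g.(\h.((f h) g)))) s))
  Redex: ((\h.((v h) ((\f.(\g.(\h.((f h) (g h))))) w))) ((\a.a) v))
  Redex: ((\f.(\g.(\h.((f h) (g h))))) w)
  Redex: ((\a.a) v)
  Redex: ((\f.(\g.(\h.((f h) g)))) s)
Total redexes: 4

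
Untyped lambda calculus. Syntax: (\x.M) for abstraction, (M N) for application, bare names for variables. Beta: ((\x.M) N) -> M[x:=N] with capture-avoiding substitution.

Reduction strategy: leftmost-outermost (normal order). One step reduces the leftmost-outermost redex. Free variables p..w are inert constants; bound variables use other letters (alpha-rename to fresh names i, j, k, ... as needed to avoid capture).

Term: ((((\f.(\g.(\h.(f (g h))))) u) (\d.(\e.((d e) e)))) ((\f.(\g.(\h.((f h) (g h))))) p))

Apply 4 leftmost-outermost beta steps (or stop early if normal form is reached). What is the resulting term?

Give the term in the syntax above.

Step 0: ((((\f.(\g.(\h.(f (g h))))) u) (\d.(\e.((d e) e)))) ((\f.(\g.(\h.((f h) (g h))))) p))
Step 1: (((\g.(\h.(u (g h)))) (\d.(\e.((d e) e)))) ((\f.(\g.(\h.((f h) (g h))))) p))
Step 2: ((\h.(u ((\d.(\e.((d e) e))) h))) ((\f.(\g.(\h.((f h) (g h))))) p))
Step 3: (u ((\d.(\e.((d e) e))) ((\f.(\g.(\h.((f h) (g h))))) p)))
Step 4: (u (\e.((((\f.(\g.(\h.((f h) (g h))))) p) e) e)))

Answer: (u (\e.((((\f.(\g.(\h.((f h) (g h))))) p) e) e)))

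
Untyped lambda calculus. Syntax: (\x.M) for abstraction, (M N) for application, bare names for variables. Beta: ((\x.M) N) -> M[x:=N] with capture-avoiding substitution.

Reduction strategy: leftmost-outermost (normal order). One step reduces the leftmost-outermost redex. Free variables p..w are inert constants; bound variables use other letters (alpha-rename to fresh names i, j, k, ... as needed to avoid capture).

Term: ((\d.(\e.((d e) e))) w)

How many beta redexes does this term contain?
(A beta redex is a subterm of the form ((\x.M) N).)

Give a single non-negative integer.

Term: ((\d.(\e.((d e) e))) w)
  Redex: ((\d.(\e.((d e) e))) w)
Total redexes: 1

Answer: 1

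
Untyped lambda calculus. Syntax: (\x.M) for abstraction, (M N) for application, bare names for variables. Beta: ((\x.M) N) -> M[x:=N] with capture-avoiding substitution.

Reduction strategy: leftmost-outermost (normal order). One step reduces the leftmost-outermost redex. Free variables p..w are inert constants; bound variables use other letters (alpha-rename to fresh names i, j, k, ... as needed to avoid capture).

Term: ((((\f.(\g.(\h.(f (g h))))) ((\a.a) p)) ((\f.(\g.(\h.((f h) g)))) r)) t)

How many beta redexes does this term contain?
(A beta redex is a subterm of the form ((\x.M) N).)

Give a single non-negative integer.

Answer: 3

Derivation:
Term: ((((\f.(\g.(\h.(f (g h))))) ((\a.a) p)) ((\f.(\g.(\h.((f h) g)))) r)) t)
  Redex: ((\f.(\g.(\h.(f (g h))))) ((\a.a) p))
  Redex: ((\a.a) p)
  Redex: ((\f.(\g.(\h.((f h) g)))) r)
Total redexes: 3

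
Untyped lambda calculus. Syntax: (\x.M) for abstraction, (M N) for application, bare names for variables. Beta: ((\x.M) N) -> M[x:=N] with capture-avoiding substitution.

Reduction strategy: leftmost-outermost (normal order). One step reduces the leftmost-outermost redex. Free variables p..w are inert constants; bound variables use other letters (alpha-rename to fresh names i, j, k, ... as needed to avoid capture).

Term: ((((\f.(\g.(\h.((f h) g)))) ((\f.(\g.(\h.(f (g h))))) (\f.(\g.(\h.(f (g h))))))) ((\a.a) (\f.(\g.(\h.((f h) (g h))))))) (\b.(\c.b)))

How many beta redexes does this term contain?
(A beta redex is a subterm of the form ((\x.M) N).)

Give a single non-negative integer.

Answer: 3

Derivation:
Term: ((((\f.(\g.(\h.((f h) g)))) ((\f.(\g.(\h.(f (g h))))) (\f.(\g.(\h.(f (g h))))))) ((\a.a) (\f.(\g.(\h.((f h) (g h))))))) (\b.(\c.b)))
  Redex: ((\f.(\g.(\h.((f h) g)))) ((\f.(\g.(\h.(f (g h))))) (\f.(\g.(\h.(f (g h)))))))
  Redex: ((\f.(\g.(\h.(f (g h))))) (\f.(\g.(\h.(f (g h))))))
  Redex: ((\a.a) (\f.(\g.(\h.((f h) (g h))))))
Total redexes: 3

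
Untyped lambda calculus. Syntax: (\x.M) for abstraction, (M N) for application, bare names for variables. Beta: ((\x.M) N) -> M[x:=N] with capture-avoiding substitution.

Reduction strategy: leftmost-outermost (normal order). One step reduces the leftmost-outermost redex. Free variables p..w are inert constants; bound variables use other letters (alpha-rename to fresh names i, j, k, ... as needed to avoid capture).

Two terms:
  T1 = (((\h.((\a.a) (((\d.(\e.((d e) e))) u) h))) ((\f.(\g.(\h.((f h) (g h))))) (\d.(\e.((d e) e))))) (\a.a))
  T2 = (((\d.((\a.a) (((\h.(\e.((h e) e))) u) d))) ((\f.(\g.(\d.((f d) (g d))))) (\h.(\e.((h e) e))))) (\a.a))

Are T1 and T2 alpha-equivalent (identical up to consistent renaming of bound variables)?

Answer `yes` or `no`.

Answer: yes

Derivation:
Term 1: (((\h.((\a.a) (((\d.(\e.((d e) e))) u) h))) ((\f.(\g.(\h.((f h) (g h))))) (\d.(\e.((d e) e))))) (\a.a))
Term 2: (((\d.((\a.a) (((\h.(\e.((h e) e))) u) d))) ((\f.(\g.(\d.((f d) (g d))))) (\h.(\e.((h e) e))))) (\a.a))
Alpha-equivalence: compare structure up to binder renaming.
Result: True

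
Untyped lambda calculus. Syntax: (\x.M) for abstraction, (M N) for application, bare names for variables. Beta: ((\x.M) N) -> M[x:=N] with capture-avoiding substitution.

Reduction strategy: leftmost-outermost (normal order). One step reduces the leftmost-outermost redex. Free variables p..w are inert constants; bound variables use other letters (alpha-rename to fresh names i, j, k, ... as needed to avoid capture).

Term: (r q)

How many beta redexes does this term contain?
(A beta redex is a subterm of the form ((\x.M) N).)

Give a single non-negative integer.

Answer: 0

Derivation:
Term: (r q)
  (no redexes)
Total redexes: 0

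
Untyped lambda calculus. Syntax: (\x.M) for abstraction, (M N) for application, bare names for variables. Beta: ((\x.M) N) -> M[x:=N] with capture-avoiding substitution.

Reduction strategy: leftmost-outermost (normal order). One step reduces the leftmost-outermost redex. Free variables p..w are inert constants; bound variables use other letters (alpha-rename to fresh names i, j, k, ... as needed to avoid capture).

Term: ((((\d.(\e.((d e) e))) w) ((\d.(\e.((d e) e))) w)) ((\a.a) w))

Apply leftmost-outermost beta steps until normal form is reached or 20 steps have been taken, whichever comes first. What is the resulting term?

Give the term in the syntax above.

Answer: (((w (\e.((w e) e))) (\e.((w e) e))) w)

Derivation:
Step 0: ((((\d.(\e.((d e) e))) w) ((\d.(\e.((d e) e))) w)) ((\a.a) w))
Step 1: (((\e.((w e) e)) ((\d.(\e.((d e) e))) w)) ((\a.a) w))
Step 2: (((w ((\d.(\e.((d e) e))) w)) ((\d.(\e.((d e) e))) w)) ((\a.a) w))
Step 3: (((w (\e.((w e) e))) ((\d.(\e.((d e) e))) w)) ((\a.a) w))
Step 4: (((w (\e.((w e) e))) (\e.((w e) e))) ((\a.a) w))
Step 5: (((w (\e.((w e) e))) (\e.((w e) e))) w)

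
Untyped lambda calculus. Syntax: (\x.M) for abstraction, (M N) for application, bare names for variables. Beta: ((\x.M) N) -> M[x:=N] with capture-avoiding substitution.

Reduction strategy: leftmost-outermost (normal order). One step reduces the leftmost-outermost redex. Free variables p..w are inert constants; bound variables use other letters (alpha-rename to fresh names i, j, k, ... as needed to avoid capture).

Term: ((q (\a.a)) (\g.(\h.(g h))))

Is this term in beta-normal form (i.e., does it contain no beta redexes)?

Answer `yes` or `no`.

Term: ((q (\a.a)) (\g.(\h.(g h))))
No beta redexes found.

Answer: yes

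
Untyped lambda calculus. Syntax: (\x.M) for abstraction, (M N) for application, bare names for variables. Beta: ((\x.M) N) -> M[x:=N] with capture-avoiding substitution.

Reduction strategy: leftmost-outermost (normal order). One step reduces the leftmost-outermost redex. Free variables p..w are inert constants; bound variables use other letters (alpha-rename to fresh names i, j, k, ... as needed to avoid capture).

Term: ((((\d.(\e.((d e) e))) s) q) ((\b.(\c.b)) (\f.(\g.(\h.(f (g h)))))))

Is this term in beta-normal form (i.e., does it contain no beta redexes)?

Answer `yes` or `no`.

Term: ((((\d.(\e.((d e) e))) s) q) ((\b.(\c.b)) (\f.(\g.(\h.(f (g h)))))))
Found 2 beta redex(es).

Answer: no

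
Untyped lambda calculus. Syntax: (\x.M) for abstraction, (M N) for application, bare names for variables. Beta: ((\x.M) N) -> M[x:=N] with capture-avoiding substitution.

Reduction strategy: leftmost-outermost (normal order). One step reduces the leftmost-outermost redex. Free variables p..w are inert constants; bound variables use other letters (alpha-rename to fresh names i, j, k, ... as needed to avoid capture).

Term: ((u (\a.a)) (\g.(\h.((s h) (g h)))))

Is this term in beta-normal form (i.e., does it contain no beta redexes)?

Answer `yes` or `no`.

Answer: yes

Derivation:
Term: ((u (\a.a)) (\g.(\h.((s h) (g h)))))
No beta redexes found.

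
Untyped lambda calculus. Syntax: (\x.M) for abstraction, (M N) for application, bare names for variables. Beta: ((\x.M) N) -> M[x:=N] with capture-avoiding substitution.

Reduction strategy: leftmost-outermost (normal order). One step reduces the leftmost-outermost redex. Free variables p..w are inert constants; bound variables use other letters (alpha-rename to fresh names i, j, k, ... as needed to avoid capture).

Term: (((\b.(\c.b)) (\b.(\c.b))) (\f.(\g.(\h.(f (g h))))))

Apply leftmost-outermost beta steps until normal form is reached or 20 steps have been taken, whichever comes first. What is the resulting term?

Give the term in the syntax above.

Answer: (\b.(\c.b))

Derivation:
Step 0: (((\b.(\c.b)) (\b.(\c.b))) (\f.(\g.(\h.(f (g h))))))
Step 1: ((\c.(\b.(\c.b))) (\f.(\g.(\h.(f (g h))))))
Step 2: (\b.(\c.b))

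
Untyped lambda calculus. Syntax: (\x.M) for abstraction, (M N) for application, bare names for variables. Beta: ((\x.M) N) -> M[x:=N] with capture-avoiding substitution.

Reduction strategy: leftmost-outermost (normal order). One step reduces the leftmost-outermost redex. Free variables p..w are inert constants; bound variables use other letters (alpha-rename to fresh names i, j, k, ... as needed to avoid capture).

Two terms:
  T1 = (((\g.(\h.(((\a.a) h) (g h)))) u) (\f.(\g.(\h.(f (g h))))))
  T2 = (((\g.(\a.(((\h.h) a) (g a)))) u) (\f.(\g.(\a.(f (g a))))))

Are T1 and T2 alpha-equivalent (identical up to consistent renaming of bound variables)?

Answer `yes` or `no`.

Answer: yes

Derivation:
Term 1: (((\g.(\h.(((\a.a) h) (g h)))) u) (\f.(\g.(\h.(f (g h))))))
Term 2: (((\g.(\a.(((\h.h) a) (g a)))) u) (\f.(\g.(\a.(f (g a))))))
Alpha-equivalence: compare structure up to binder renaming.
Result: True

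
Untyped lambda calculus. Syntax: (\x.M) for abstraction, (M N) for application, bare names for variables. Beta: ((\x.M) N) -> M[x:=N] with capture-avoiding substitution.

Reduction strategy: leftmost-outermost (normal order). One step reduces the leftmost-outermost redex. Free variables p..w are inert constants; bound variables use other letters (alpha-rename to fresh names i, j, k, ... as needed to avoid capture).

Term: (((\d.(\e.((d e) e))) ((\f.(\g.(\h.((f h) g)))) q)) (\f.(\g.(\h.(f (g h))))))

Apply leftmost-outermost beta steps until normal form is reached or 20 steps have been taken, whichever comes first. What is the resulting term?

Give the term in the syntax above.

Step 0: (((\d.(\e.((d e) e))) ((\f.(\g.(\h.((f h) g)))) q)) (\f.(\g.(\h.(f (g h))))))
Step 1: ((\e.((((\f.(\g.(\h.((f h) g)))) q) e) e)) (\f.(\g.(\h.(f (g h))))))
Step 2: ((((\f.(\g.(\h.((f h) g)))) q) (\f.(\g.(\h.(f (g h)))))) (\f.(\g.(\h.(f (g h))))))
Step 3: (((\g.(\h.((q h) g))) (\f.(\g.(\h.(f (g h)))))) (\f.(\g.(\h.(f (g h))))))
Step 4: ((\h.((q h) (\f.(\g.(\h.(f (g h))))))) (\f.(\g.(\h.(f (g h))))))
Step 5: ((q (\f.(\g.(\h.(f (g h)))))) (\f.(\g.(\h.(f (g h))))))

Answer: ((q (\f.(\g.(\h.(f (g h)))))) (\f.(\g.(\h.(f (g h))))))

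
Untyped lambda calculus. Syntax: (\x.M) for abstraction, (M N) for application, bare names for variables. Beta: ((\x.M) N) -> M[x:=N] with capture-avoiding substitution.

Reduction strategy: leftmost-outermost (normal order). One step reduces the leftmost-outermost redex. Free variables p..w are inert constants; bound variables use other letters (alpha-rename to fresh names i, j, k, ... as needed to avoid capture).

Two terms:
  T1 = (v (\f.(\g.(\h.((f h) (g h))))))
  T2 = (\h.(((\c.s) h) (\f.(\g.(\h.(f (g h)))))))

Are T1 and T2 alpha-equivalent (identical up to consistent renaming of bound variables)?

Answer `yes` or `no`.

Answer: no

Derivation:
Term 1: (v (\f.(\g.(\h.((f h) (g h))))))
Term 2: (\h.(((\c.s) h) (\f.(\g.(\h.(f (g h)))))))
Alpha-equivalence: compare structure up to binder renaming.
Result: False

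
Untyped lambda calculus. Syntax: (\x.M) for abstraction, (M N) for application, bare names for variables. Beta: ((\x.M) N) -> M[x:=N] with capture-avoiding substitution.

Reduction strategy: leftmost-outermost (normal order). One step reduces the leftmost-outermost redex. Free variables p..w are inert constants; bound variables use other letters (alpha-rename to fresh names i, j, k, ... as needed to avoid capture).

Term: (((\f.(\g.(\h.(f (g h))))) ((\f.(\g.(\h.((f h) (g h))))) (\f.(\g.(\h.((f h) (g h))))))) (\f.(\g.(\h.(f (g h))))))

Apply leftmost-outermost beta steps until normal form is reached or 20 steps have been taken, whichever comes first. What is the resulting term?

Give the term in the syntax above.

Step 0: (((\f.(\g.(\h.(f (g h))))) ((\f.(\g.(\h.((f h) (g h))))) (\f.(\g.(\h.((f h) (g h))))))) (\f.(\g.(\h.(f (g h))))))
Step 1: ((\g.(\h.(((\f.(\g.(\h.((f h) (g h))))) (\f.(\g.(\h.((f h) (g h)))))) (g h)))) (\f.(\g.(\h.(f (g h))))))
Step 2: (\h.(((\f.(\g.(\h.((f h) (g h))))) (\f.(\g.(\h.((f h) (g h)))))) ((\f.(\g.(\h.(f (g h))))) h)))
Step 3: (\h.((\g.(\h.(((\f.(\g.(\h.((f h) (g h))))) h) (g h)))) ((\f.(\g.(\h.(f (g h))))) h)))
Step 4: (\h.(\i.(((\f.(\g.(\h.((f h) (g h))))) i) (((\f.(\g.(\h.(f (g h))))) h) i))))
Step 5: (\h.(\i.((\g.(\h.((i h) (g h)))) (((\f.(\g.(\h.(f (g h))))) h) i))))
Step 6: (\h.(\i.(\j.((i j) ((((\f.(\g.(\h.(f (g h))))) h) i) j)))))
Step 7: (\h.(\i.(\j.((i j) (((\g.(\i.(h (g i)))) i) j)))))
Step 8: (\h.(\i.(\j.((i j) ((\j.(h (i j))) j)))))
Step 9: (\h.(\i.(\j.((i j) (h (i j))))))

Answer: (\h.(\i.(\j.((i j) (h (i j))))))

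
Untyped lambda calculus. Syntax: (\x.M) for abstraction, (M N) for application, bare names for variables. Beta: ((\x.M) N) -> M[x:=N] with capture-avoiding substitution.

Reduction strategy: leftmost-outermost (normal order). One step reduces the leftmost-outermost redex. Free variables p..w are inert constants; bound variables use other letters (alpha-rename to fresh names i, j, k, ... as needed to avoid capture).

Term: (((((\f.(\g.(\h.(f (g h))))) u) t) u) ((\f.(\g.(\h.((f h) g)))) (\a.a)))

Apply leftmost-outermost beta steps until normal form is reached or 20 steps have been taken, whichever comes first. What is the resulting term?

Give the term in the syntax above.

Step 0: (((((\f.(\g.(\h.(f (g h))))) u) t) u) ((\f.(\g.(\h.((f h) g)))) (\a.a)))
Step 1: ((((\g.(\h.(u (g h)))) t) u) ((\f.(\g.(\h.((f h) g)))) (\a.a)))
Step 2: (((\h.(u (t h))) u) ((\f.(\g.(\h.((f h) g)))) (\a.a)))
Step 3: ((u (t u)) ((\f.(\g.(\h.((f h) g)))) (\a.a)))
Step 4: ((u (t u)) (\g.(\h.(((\a.a) h) g))))
Step 5: ((u (t u)) (\g.(\h.(h g))))

Answer: ((u (t u)) (\g.(\h.(h g))))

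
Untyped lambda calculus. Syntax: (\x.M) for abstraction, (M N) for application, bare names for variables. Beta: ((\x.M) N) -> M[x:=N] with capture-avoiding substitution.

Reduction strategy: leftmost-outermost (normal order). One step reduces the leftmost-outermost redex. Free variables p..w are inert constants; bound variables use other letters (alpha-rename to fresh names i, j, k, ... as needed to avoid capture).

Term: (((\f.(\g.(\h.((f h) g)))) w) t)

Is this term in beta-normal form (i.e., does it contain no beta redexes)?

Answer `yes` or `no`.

Answer: no

Derivation:
Term: (((\f.(\g.(\h.((f h) g)))) w) t)
Found 1 beta redex(es).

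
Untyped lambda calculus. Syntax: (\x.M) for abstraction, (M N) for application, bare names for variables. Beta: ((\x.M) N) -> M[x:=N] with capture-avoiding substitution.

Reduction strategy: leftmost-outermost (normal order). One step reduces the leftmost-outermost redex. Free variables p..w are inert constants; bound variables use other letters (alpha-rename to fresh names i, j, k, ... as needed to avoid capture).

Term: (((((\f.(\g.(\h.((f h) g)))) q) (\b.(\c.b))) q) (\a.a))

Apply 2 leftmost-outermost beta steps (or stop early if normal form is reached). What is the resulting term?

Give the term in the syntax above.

Step 0: (((((\f.(\g.(\h.((f h) g)))) q) (\b.(\c.b))) q) (\a.a))
Step 1: ((((\g.(\h.((q h) g))) (\b.(\c.b))) q) (\a.a))
Step 2: (((\h.((q h) (\b.(\c.b)))) q) (\a.a))

Answer: (((\h.((q h) (\b.(\c.b)))) q) (\a.a))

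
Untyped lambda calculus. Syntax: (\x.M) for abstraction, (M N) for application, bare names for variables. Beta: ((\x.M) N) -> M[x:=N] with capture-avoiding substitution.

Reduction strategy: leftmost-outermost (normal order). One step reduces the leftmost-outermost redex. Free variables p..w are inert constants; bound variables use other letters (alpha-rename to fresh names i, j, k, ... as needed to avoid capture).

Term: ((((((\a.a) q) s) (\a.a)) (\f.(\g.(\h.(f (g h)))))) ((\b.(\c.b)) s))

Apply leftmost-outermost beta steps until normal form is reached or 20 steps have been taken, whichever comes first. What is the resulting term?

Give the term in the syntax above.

Step 0: ((((((\a.a) q) s) (\a.a)) (\f.(\g.(\h.(f (g h)))))) ((\b.(\c.b)) s))
Step 1: ((((q s) (\a.a)) (\f.(\g.(\h.(f (g h)))))) ((\b.(\c.b)) s))
Step 2: ((((q s) (\a.a)) (\f.(\g.(\h.(f (g h)))))) (\c.s))

Answer: ((((q s) (\a.a)) (\f.(\g.(\h.(f (g h)))))) (\c.s))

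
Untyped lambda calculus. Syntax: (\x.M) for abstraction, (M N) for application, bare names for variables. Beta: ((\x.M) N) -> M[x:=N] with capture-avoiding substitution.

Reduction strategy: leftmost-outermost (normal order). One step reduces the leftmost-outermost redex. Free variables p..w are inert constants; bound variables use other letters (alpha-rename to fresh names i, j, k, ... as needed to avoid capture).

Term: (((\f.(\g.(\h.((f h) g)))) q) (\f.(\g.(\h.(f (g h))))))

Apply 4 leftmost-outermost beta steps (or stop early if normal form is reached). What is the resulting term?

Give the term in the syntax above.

Step 0: (((\f.(\g.(\h.((f h) g)))) q) (\f.(\g.(\h.(f (g h))))))
Step 1: ((\g.(\h.((q h) g))) (\f.(\g.(\h.(f (g h))))))
Step 2: (\h.((q h) (\f.(\g.(\h.(f (g h)))))))
Step 3: (normal form reached)

Answer: (\h.((q h) (\f.(\g.(\h.(f (g h)))))))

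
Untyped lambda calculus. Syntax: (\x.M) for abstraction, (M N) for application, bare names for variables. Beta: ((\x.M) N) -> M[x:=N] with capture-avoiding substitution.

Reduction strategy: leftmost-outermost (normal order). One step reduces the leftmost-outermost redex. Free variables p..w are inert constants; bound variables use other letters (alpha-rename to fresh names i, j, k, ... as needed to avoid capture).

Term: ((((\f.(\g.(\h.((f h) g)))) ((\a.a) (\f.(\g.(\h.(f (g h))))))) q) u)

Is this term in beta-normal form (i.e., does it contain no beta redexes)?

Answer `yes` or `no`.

Answer: no

Derivation:
Term: ((((\f.(\g.(\h.((f h) g)))) ((\a.a) (\f.(\g.(\h.(f (g h))))))) q) u)
Found 2 beta redex(es).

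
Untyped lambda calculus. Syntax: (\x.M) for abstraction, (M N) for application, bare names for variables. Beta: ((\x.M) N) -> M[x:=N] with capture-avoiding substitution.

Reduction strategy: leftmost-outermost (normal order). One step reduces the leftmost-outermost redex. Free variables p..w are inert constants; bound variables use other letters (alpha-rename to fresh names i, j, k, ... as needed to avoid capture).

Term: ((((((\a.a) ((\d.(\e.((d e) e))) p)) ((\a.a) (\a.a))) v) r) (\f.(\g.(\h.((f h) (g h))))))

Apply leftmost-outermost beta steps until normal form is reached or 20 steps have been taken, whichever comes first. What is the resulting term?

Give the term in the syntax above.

Answer: (((((p (\a.a)) (\a.a)) v) r) (\f.(\g.(\h.((f h) (g h))))))

Derivation:
Step 0: ((((((\a.a) ((\d.(\e.((d e) e))) p)) ((\a.a) (\a.a))) v) r) (\f.(\g.(\h.((f h) (g h))))))
Step 1: ((((((\d.(\e.((d e) e))) p) ((\a.a) (\a.a))) v) r) (\f.(\g.(\h.((f h) (g h))))))
Step 2: (((((\e.((p e) e)) ((\a.a) (\a.a))) v) r) (\f.(\g.(\h.((f h) (g h))))))
Step 3: (((((p ((\a.a) (\a.a))) ((\a.a) (\a.a))) v) r) (\f.(\g.(\h.((f h) (g h))))))
Step 4: (((((p (\a.a)) ((\a.a) (\a.a))) v) r) (\f.(\g.(\h.((f h) (g h))))))
Step 5: (((((p (\a.a)) (\a.a)) v) r) (\f.(\g.(\h.((f h) (g h))))))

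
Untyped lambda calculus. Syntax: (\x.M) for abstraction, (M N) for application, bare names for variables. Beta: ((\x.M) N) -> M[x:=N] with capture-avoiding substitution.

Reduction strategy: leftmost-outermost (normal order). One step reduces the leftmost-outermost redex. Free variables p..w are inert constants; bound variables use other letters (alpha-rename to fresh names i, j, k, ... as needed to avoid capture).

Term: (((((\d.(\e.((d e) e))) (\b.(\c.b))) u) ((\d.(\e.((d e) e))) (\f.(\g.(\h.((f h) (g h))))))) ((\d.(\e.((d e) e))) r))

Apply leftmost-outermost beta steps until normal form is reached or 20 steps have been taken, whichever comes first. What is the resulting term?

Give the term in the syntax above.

Answer: ((u (\e.(\h.((e h) (e h))))) (\e.((r e) e)))

Derivation:
Step 0: (((((\d.(\e.((d e) e))) (\b.(\c.b))) u) ((\d.(\e.((d e) e))) (\f.(\g.(\h.((f h) (g h))))))) ((\d.(\e.((d e) e))) r))
Step 1: ((((\e.(((\b.(\c.b)) e) e)) u) ((\d.(\e.((d e) e))) (\f.(\g.(\h.((f h) (g h))))))) ((\d.(\e.((d e) e))) r))
Step 2: (((((\b.(\c.b)) u) u) ((\d.(\e.((d e) e))) (\f.(\g.(\h.((f h) (g h))))))) ((\d.(\e.((d e) e))) r))
Step 3: ((((\c.u) u) ((\d.(\e.((d e) e))) (\f.(\g.(\h.((f h) (g h))))))) ((\d.(\e.((d e) e))) r))
Step 4: ((u ((\d.(\e.((d e) e))) (\f.(\g.(\h.((f h) (g h))))))) ((\d.(\e.((d e) e))) r))
Step 5: ((u (\e.(((\f.(\g.(\h.((f h) (g h))))) e) e))) ((\d.(\e.((d e) e))) r))
Step 6: ((u (\e.((\g.(\h.((e h) (g h)))) e))) ((\d.(\e.((d e) e))) r))
Step 7: ((u (\e.(\h.((e h) (e h))))) ((\d.(\e.((d e) e))) r))
Step 8: ((u (\e.(\h.((e h) (e h))))) (\e.((r e) e)))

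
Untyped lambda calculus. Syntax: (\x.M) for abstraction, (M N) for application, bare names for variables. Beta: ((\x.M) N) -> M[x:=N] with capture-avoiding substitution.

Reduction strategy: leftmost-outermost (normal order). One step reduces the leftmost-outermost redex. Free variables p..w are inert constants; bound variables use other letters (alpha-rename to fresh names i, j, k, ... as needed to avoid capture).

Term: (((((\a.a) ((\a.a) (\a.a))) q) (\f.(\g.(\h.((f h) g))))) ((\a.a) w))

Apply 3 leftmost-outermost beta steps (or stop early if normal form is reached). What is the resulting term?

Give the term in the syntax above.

Step 0: (((((\a.a) ((\a.a) (\a.a))) q) (\f.(\g.(\h.((f h) g))))) ((\a.a) w))
Step 1: (((((\a.a) (\a.a)) q) (\f.(\g.(\h.((f h) g))))) ((\a.a) w))
Step 2: ((((\a.a) q) (\f.(\g.(\h.((f h) g))))) ((\a.a) w))
Step 3: ((q (\f.(\g.(\h.((f h) g))))) ((\a.a) w))

Answer: ((q (\f.(\g.(\h.((f h) g))))) ((\a.a) w))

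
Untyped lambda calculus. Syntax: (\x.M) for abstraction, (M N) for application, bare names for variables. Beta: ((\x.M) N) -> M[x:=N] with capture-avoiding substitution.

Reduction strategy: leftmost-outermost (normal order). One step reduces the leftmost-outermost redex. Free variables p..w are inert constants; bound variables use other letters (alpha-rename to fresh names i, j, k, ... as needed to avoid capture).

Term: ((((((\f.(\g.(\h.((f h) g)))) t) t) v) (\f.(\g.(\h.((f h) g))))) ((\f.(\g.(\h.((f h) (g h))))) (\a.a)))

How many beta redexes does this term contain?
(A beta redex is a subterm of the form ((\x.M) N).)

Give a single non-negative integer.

Answer: 2

Derivation:
Term: ((((((\f.(\g.(\h.((f h) g)))) t) t) v) (\f.(\g.(\h.((f h) g))))) ((\f.(\g.(\h.((f h) (g h))))) (\a.a)))
  Redex: ((\f.(\g.(\h.((f h) g)))) t)
  Redex: ((\f.(\g.(\h.((f h) (g h))))) (\a.a))
Total redexes: 2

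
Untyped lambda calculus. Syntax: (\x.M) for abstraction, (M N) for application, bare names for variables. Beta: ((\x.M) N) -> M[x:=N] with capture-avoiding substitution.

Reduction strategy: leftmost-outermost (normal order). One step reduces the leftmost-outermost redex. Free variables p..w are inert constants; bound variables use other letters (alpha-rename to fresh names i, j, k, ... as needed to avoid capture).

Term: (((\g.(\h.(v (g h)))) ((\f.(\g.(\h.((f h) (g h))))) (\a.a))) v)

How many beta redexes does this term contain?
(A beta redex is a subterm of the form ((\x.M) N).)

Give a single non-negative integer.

Answer: 2

Derivation:
Term: (((\g.(\h.(v (g h)))) ((\f.(\g.(\h.((f h) (g h))))) (\a.a))) v)
  Redex: ((\g.(\h.(v (g h)))) ((\f.(\g.(\h.((f h) (g h))))) (\a.a)))
  Redex: ((\f.(\g.(\h.((f h) (g h))))) (\a.a))
Total redexes: 2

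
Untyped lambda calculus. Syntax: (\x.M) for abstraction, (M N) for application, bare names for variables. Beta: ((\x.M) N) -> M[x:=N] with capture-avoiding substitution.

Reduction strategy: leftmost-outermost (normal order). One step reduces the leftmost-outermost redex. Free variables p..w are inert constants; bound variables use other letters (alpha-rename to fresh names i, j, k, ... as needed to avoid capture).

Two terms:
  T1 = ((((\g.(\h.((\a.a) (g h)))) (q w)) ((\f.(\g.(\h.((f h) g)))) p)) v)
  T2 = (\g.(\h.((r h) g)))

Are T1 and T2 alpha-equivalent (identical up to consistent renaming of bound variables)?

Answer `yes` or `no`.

Answer: no

Derivation:
Term 1: ((((\g.(\h.((\a.a) (g h)))) (q w)) ((\f.(\g.(\h.((f h) g)))) p)) v)
Term 2: (\g.(\h.((r h) g)))
Alpha-equivalence: compare structure up to binder renaming.
Result: False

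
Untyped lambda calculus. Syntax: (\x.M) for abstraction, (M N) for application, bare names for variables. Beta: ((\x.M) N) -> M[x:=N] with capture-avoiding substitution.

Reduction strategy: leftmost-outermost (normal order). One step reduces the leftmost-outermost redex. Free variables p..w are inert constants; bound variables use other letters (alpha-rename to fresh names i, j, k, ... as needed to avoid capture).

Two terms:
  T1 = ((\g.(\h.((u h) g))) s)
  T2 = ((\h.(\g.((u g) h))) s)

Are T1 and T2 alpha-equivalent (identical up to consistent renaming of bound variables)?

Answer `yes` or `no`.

Answer: yes

Derivation:
Term 1: ((\g.(\h.((u h) g))) s)
Term 2: ((\h.(\g.((u g) h))) s)
Alpha-equivalence: compare structure up to binder renaming.
Result: True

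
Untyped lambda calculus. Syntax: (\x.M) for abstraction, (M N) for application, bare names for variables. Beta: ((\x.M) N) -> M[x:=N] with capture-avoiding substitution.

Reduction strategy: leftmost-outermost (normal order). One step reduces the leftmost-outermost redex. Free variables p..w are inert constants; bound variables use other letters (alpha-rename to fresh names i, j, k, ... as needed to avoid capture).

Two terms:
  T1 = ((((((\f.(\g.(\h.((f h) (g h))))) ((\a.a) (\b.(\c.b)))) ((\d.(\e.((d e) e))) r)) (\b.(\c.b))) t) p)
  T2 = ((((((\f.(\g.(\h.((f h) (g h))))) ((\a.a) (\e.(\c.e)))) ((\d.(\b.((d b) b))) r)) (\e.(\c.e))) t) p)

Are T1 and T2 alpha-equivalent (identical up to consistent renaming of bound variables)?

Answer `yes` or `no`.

Answer: yes

Derivation:
Term 1: ((((((\f.(\g.(\h.((f h) (g h))))) ((\a.a) (\b.(\c.b)))) ((\d.(\e.((d e) e))) r)) (\b.(\c.b))) t) p)
Term 2: ((((((\f.(\g.(\h.((f h) (g h))))) ((\a.a) (\e.(\c.e)))) ((\d.(\b.((d b) b))) r)) (\e.(\c.e))) t) p)
Alpha-equivalence: compare structure up to binder renaming.
Result: True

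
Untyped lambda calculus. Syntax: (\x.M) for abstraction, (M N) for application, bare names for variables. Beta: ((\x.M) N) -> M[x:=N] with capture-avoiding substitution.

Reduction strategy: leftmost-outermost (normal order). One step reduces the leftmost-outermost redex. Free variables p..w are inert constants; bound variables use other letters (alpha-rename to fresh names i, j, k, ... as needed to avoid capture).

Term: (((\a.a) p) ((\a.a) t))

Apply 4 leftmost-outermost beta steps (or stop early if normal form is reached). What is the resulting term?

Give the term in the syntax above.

Step 0: (((\a.a) p) ((\a.a) t))
Step 1: (p ((\a.a) t))
Step 2: (p t)
Step 3: (normal form reached)

Answer: (p t)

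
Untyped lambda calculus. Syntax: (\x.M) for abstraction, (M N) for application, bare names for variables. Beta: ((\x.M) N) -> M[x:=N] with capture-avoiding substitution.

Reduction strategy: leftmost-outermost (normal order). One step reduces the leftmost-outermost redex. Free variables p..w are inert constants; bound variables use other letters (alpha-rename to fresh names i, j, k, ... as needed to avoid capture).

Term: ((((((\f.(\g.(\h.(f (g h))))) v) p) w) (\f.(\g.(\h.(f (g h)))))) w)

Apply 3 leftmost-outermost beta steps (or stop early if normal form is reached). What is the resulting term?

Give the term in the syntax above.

Step 0: ((((((\f.(\g.(\h.(f (g h))))) v) p) w) (\f.(\g.(\h.(f (g h)))))) w)
Step 1: (((((\g.(\h.(v (g h)))) p) w) (\f.(\g.(\h.(f (g h)))))) w)
Step 2: ((((\h.(v (p h))) w) (\f.(\g.(\h.(f (g h)))))) w)
Step 3: (((v (p w)) (\f.(\g.(\h.(f (g h)))))) w)

Answer: (((v (p w)) (\f.(\g.(\h.(f (g h)))))) w)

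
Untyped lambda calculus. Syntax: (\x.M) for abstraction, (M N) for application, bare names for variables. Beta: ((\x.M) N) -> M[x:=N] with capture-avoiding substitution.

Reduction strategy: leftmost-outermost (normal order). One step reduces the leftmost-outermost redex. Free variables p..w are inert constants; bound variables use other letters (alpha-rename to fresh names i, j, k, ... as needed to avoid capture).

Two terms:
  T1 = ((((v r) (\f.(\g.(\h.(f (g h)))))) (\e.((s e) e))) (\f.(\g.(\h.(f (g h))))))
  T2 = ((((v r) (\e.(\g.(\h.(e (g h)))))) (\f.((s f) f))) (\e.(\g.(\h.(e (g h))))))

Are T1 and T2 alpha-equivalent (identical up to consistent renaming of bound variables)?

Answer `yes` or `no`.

Term 1: ((((v r) (\f.(\g.(\h.(f (g h)))))) (\e.((s e) e))) (\f.(\g.(\h.(f (g h))))))
Term 2: ((((v r) (\e.(\g.(\h.(e (g h)))))) (\f.((s f) f))) (\e.(\g.(\h.(e (g h))))))
Alpha-equivalence: compare structure up to binder renaming.
Result: True

Answer: yes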